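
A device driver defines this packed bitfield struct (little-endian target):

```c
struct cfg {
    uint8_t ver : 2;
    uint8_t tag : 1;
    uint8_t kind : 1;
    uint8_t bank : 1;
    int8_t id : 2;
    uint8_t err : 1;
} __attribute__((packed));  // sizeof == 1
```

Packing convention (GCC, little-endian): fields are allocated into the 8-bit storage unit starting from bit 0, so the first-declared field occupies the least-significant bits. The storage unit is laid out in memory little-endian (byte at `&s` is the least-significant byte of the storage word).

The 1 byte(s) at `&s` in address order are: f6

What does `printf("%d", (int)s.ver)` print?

[0]=0xf6 (little-endian) → word 0xf6
ver:2 @ bit 0 → (0xf6>>0)&0x3 = 0x2  ←
tag:1 @ bit 2 → (0xf6>>2)&0x1 = 0x1
kind:1 @ bit 3 → (0xf6>>3)&0x1 = 0x0
bank:1 @ bit 4 → (0xf6>>4)&0x1 = 0x1
id:2 @ bit 5 → (0xf6>>5)&0x3 = 0x3
err:1 @ bit 7 → (0xf6>>7)&0x1 = 0x1

2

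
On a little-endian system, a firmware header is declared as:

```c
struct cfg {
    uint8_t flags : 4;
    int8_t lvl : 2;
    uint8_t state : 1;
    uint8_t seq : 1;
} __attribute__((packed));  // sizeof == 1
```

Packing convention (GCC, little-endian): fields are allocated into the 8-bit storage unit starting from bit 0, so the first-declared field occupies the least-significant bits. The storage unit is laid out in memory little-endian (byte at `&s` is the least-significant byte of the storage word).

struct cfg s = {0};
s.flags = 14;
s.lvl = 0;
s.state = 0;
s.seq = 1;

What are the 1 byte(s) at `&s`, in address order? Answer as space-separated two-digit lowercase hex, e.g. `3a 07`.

8e

flags (4b) val=14 bits=0xe at bit 0: 0x0e
lvl (2b) val=0 bits=0x0 at bit 4: 0x0e
state (1b) val=0 bits=0x0 at bit 6: 0x0e
seq (1b) val=1 bits=0x1 at bit 7: 0x8e
word = 0x8e → little-endian bytes:
  [0]=0x8e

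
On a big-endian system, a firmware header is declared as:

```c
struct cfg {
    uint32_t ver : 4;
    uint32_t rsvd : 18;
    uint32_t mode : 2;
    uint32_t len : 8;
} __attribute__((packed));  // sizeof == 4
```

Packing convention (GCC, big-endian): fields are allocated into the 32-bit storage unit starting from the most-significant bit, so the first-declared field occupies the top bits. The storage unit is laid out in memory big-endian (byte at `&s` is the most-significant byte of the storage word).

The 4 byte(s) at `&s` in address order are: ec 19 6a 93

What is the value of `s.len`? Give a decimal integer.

[0]=0xec [1]=0x19 [2]=0x6a [3]=0x93 (big-endian) → word 0xec196a93
ver:4 @ bit 28 → (0xec196a93>>28)&0xf = 0xe
rsvd:18 @ bit 10 → (0xec196a93>>10)&0x3ffff = 0x3065a
mode:2 @ bit 8 → (0xec196a93>>8)&0x3 = 0x2
len:8 @ bit 0 → (0xec196a93>>0)&0xff = 0x93  ←

147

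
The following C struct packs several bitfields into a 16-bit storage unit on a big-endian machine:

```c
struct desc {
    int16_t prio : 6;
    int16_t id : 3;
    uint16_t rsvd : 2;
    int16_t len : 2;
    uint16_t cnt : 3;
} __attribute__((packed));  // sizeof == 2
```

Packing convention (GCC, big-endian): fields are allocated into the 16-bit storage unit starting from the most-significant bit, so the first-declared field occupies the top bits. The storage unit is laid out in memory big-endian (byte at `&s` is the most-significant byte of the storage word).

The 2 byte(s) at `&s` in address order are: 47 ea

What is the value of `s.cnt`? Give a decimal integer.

[0]=0x47 [1]=0xea (big-endian) → word 0x47ea
prio [10+:6] = (word>>10) & 0x3f = 17
id [7+:3] = (word>>7) & 0x7 = 7
rsvd [5+:2] = (word>>5) & 0x3 = 3
len [3+:2] = (word>>3) & 0x3 = 1
cnt [0+:3] = (word>>0) & 0x7 = 2  ←

2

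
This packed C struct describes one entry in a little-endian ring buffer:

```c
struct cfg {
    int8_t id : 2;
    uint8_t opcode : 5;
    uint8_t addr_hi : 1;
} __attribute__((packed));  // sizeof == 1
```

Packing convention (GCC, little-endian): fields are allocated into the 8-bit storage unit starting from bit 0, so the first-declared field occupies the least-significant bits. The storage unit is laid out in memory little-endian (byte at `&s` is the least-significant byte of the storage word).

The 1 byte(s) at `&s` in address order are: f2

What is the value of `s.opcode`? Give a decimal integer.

28

[0]=0xf2 (little-endian) → word 0xf2
id [0+:2] = (word>>0) & 0x3 = 2
opcode [2+:5] = (word>>2) & 0x1f = 28  ←
addr_hi [7+:1] = (word>>7) & 0x1 = 1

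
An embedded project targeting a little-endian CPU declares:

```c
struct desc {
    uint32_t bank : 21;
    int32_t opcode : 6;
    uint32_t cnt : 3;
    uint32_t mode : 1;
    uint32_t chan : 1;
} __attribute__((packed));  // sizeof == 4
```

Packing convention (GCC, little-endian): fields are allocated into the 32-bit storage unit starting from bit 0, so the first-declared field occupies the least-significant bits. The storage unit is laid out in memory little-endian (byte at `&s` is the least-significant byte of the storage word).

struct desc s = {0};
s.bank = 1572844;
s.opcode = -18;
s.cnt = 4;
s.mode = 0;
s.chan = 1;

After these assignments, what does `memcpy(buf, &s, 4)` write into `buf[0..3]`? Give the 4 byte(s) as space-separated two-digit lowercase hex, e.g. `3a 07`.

ec ff d7 a5

bank:21 = 1572844 → 0x17ffec << 0 → word 0x0017ffec
opcode:6 = -18 → 0x2e << 21 → word 0x05d7ffec
cnt:3 = 4 → 0x4 << 27 → word 0x25d7ffec
mode:1 = 0 → 0x0 << 30 → word 0x25d7ffec
chan:1 = 1 → 0x1 << 31 → word 0xa5d7ffec
word = 0xa5d7ffec → little-endian bytes:
  [0]=0xec  [1]=0xff  [2]=0xd7  [3]=0xa5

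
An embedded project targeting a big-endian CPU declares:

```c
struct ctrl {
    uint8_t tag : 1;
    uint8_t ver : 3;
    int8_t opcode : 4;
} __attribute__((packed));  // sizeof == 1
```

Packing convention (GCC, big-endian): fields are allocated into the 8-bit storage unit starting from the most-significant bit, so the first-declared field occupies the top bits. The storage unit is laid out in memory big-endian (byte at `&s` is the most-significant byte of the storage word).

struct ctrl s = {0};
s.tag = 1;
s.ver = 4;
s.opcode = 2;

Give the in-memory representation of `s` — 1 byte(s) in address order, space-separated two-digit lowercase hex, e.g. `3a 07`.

c2

tag:1 = 1 → 0x1 << 7 → word 0x80
ver:3 = 4 → 0x4 << 4 → word 0xc0
opcode:4 = 2 → 0x2 << 0 → word 0xc2
word = 0xc2 → big-endian bytes:
  [0]=0xc2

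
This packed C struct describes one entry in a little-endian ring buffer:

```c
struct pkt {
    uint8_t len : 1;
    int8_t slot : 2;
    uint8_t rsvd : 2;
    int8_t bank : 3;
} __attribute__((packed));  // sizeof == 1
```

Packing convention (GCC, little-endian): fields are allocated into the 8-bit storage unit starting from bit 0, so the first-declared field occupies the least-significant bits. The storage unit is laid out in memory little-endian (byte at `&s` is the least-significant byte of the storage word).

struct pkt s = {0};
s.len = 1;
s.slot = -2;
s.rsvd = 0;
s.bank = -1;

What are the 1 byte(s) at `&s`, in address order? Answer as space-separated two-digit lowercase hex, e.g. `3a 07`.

[0+:1] len=1 & 0x1 = 0x1; word=0x01
[1+:2] slot=-2 & 0x3 = 0x2; word=0x05
[3+:2] rsvd=0 & 0x3 = 0x0; word=0x05
[5+:3] bank=-1 & 0x7 = 0x7; word=0xe5
word = 0xe5 → little-endian bytes:
  [0]=0xe5

e5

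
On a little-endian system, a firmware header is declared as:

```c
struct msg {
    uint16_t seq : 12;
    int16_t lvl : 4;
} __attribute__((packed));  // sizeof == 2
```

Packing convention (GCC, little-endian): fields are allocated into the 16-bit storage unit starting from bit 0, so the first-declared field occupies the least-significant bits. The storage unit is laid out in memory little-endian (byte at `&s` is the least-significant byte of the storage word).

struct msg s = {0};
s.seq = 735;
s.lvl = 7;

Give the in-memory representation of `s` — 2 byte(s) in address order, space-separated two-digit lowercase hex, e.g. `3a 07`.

seq:12 = 735 → 0x2df << 0 → word 0x02df
lvl:4 = 7 → 0x7 << 12 → word 0x72df
word = 0x72df → little-endian bytes:
  [0]=0xdf  [1]=0x72

df 72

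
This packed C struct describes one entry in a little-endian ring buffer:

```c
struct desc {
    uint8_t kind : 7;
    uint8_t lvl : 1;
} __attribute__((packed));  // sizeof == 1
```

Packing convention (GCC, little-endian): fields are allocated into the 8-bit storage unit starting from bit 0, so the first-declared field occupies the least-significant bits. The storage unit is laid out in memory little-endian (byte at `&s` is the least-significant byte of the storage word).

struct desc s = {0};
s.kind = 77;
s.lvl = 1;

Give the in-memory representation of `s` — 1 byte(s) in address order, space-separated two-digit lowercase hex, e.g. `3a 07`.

kind (7b) val=77 bits=0x4d at bit 0: 0x4d
lvl (1b) val=1 bits=0x1 at bit 7: 0xcd
word = 0xcd → little-endian bytes:
  [0]=0xcd

cd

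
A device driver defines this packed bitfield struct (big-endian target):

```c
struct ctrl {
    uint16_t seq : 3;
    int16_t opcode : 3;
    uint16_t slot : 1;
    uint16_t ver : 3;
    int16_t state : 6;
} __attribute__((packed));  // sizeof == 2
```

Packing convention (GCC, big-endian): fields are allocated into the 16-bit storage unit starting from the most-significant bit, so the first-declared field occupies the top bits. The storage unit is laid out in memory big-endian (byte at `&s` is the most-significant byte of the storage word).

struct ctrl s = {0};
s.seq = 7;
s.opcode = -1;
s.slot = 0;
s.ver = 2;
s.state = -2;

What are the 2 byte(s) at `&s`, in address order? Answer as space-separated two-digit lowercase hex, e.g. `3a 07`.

fc be

[13+:3] seq=7 & 0x7 = 0x7; word=0xe000
[10+:3] opcode=-1 & 0x7 = 0x7; word=0xfc00
[9+:1] slot=0 & 0x1 = 0x0; word=0xfc00
[6+:3] ver=2 & 0x7 = 0x2; word=0xfc80
[0+:6] state=-2 & 0x3f = 0x3e; word=0xfcbe
word = 0xfcbe → big-endian bytes:
  [0]=0xfc  [1]=0xbe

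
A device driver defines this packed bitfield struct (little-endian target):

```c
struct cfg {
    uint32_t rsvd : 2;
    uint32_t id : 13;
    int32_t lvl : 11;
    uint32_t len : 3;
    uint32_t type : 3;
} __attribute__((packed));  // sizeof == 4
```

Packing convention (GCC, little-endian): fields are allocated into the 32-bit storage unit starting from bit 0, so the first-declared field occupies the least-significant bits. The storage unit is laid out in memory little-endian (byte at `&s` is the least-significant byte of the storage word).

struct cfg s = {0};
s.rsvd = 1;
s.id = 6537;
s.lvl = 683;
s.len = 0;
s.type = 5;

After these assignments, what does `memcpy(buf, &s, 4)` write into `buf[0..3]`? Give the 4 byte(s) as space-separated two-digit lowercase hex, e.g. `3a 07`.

25 e6 55 a1

rsvd:2 = 1 → 0x1 << 0 → word 0x00000001
id:13 = 6537 → 0x1989 << 2 → word 0x00006625
lvl:11 = 683 → 0x2ab << 15 → word 0x0155e625
len:3 = 0 → 0x0 << 26 → word 0x0155e625
type:3 = 5 → 0x5 << 29 → word 0xa155e625
word = 0xa155e625 → little-endian bytes:
  [0]=0x25  [1]=0xe6  [2]=0x55  [3]=0xa1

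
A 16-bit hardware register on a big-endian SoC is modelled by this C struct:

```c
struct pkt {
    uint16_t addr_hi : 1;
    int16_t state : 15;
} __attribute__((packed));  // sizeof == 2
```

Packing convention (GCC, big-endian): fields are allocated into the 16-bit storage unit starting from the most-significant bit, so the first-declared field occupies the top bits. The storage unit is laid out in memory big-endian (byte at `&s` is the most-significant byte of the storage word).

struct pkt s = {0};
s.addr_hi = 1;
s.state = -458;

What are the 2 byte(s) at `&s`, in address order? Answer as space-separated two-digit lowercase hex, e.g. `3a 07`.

fe 36

[15+:1] addr_hi=1 & 0x1 = 0x1; word=0x8000
[0+:15] state=-458 & 0x7fff = 0x7e36; word=0xfe36
word = 0xfe36 → big-endian bytes:
  [0]=0xfe  [1]=0x36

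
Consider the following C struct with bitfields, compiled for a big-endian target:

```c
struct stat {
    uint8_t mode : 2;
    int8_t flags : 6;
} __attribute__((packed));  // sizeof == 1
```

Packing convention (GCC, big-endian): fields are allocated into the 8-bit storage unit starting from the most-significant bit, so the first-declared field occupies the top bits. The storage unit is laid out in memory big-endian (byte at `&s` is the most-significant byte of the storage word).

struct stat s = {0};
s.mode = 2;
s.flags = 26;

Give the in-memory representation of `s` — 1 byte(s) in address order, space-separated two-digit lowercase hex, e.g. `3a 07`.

[6+:2] mode=2 & 0x3 = 0x2; word=0x80
[0+:6] flags=26 & 0x3f = 0x1a; word=0x9a
word = 0x9a → big-endian bytes:
  [0]=0x9a

9a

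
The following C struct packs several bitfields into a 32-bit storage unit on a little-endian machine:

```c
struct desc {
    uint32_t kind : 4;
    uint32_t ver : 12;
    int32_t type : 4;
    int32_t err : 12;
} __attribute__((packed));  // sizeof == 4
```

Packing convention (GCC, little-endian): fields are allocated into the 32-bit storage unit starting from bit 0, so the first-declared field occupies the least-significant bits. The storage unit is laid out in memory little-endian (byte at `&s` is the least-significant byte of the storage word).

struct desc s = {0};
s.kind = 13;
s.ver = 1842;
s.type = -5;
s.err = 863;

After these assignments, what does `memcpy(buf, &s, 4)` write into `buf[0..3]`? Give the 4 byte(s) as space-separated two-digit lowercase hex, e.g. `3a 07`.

[0+:4] kind=13 & 0xf = 0xd; word=0x0000000d
[4+:12] ver=1842 & 0xfff = 0x732; word=0x0000732d
[16+:4] type=-5 & 0xf = 0xb; word=0x000b732d
[20+:12] err=863 & 0xfff = 0x35f; word=0x35fb732d
word = 0x35fb732d → little-endian bytes:
  [0]=0x2d  [1]=0x73  [2]=0xfb  [3]=0x35

2d 73 fb 35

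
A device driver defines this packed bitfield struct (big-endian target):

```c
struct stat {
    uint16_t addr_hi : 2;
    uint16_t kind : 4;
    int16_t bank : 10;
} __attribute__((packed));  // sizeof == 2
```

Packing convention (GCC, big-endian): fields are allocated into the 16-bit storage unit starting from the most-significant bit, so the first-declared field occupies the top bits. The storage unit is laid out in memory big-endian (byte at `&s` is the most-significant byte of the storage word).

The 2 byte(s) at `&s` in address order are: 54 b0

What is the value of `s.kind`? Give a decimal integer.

5

[0]=0x54 [1]=0xb0 (big-endian) → word 0x54b0
addr_hi [14+:2] = (word>>14) & 0x3 = 1
kind [10+:4] = (word>>10) & 0xf = 5  ←
bank [0+:10] = (word>>0) & 0x3ff = 176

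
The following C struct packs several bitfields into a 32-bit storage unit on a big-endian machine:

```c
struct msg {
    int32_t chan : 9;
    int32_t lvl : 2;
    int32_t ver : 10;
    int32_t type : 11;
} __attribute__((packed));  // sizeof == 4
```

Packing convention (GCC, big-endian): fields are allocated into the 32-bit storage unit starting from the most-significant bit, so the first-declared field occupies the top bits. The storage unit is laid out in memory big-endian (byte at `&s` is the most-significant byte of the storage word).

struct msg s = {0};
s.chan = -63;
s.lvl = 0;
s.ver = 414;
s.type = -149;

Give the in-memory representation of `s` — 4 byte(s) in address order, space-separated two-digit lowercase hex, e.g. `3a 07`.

e0 8c f7 6b

[23+:9] chan=-63 & 0x1ff = 0x1c1; word=0xe0800000
[21+:2] lvl=0 & 0x3 = 0x0; word=0xe0800000
[11+:10] ver=414 & 0x3ff = 0x19e; word=0xe08cf000
[0+:11] type=-149 & 0x7ff = 0x76b; word=0xe08cf76b
word = 0xe08cf76b → big-endian bytes:
  [0]=0xe0  [1]=0x8c  [2]=0xf7  [3]=0x6b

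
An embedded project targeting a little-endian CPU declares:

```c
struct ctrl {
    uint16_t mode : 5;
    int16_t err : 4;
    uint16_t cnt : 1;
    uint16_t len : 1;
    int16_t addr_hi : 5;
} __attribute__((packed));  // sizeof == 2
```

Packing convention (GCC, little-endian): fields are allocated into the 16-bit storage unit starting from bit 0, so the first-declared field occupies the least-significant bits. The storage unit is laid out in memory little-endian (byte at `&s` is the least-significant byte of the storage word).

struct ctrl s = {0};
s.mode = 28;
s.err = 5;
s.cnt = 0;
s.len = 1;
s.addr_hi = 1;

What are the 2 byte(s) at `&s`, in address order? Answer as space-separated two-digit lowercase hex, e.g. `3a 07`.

[0+:5] mode=28 & 0x1f = 0x1c; word=0x001c
[5+:4] err=5 & 0xf = 0x5; word=0x00bc
[9+:1] cnt=0 & 0x1 = 0x0; word=0x00bc
[10+:1] len=1 & 0x1 = 0x1; word=0x04bc
[11+:5] addr_hi=1 & 0x1f = 0x1; word=0x0cbc
word = 0x0cbc → little-endian bytes:
  [0]=0xbc  [1]=0x0c

bc 0c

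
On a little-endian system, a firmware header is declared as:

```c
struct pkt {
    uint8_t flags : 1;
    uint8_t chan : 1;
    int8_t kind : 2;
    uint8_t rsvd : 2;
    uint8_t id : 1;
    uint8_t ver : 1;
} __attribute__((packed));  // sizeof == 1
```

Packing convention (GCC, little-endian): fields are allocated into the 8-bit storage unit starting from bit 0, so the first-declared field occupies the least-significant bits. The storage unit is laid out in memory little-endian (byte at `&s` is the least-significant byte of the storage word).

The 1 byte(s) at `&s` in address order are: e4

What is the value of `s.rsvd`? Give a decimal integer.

[0]=0xe4 (little-endian) → word 0xe4
flags [0+:1] = (word>>0) & 0x1 = 0
chan [1+:1] = (word>>1) & 0x1 = 0
kind [2+:2] = (word>>2) & 0x3 = 1
rsvd [4+:2] = (word>>4) & 0x3 = 2  ←
id [6+:1] = (word>>6) & 0x1 = 1
ver [7+:1] = (word>>7) & 0x1 = 1

2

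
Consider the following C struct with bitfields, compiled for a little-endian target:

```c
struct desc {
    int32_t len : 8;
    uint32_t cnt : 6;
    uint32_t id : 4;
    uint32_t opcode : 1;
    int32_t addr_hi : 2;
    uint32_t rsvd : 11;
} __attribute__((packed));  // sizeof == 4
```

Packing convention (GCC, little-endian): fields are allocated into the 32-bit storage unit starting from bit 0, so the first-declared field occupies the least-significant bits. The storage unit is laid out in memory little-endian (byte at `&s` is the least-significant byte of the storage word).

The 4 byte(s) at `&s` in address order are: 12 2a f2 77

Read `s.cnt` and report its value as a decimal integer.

[0]=0x12 [1]=0x2a [2]=0xf2 [3]=0x77 (little-endian) → word 0x77f22a12
len:8 @ bit 0 → (0x77f22a12>>0)&0xff = 0x12
cnt:6 @ bit 8 → (0x77f22a12>>8)&0x3f = 0x2a  ←
id:4 @ bit 14 → (0x77f22a12>>14)&0xf = 0x8
opcode:1 @ bit 18 → (0x77f22a12>>18)&0x1 = 0x0
addr_hi:2 @ bit 19 → (0x77f22a12>>19)&0x3 = 0x2
rsvd:11 @ bit 21 → (0x77f22a12>>21)&0x7ff = 0x3bf

42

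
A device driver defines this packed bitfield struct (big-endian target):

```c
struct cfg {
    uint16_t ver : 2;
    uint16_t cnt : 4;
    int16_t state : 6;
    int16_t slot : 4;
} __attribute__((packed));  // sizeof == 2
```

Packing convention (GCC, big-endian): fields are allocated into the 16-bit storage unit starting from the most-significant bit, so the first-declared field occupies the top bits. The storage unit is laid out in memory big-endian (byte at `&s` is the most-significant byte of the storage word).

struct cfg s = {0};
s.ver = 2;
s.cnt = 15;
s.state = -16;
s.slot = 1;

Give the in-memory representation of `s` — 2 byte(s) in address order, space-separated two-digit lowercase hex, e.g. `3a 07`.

bf 01

ver:2 = 2 → 0x2 << 14 → word 0x8000
cnt:4 = 15 → 0xf << 10 → word 0xbc00
state:6 = -16 → 0x30 << 4 → word 0xbf00
slot:4 = 1 → 0x1 << 0 → word 0xbf01
word = 0xbf01 → big-endian bytes:
  [0]=0xbf  [1]=0x01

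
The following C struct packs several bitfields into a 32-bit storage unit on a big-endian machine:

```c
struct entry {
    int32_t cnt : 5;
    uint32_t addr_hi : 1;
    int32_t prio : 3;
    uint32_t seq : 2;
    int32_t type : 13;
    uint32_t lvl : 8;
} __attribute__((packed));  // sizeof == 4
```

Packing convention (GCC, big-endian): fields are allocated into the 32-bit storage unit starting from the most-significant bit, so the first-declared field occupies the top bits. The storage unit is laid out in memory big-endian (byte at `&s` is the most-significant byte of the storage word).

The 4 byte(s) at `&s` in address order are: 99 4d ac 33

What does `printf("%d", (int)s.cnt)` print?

-13

[0]=0x99 [1]=0x4d [2]=0xac [3]=0x33 (big-endian) → word 0x994dac33
cnt [27+:5] = (word>>27) & 0x1f = 19  ←
addr_hi [26+:1] = (word>>26) & 0x1 = 0
prio [23+:3] = (word>>23) & 0x7 = 2
seq [21+:2] = (word>>21) & 0x3 = 2
type [8+:13] = (word>>8) & 0x1fff = 3500
lvl [0+:8] = (word>>0) & 0xff = 51
cnt signed 5b, MSB=1: 19 - 32 = -13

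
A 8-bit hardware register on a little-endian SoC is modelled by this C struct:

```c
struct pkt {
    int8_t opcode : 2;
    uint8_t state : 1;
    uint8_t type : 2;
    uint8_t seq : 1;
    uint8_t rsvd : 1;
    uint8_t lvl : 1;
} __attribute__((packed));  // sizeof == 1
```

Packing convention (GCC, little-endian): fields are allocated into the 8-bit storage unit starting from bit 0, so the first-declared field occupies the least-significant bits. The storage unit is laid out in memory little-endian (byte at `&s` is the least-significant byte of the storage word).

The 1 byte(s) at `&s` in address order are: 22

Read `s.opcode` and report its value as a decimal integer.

-2

[0]=0x22 (little-endian) → word 0x22
opcode [0+:2] = (word>>0) & 0x3 = 2  ←
state [2+:1] = (word>>2) & 0x1 = 0
type [3+:2] = (word>>3) & 0x3 = 0
seq [5+:1] = (word>>5) & 0x1 = 1
rsvd [6+:1] = (word>>6) & 0x1 = 0
lvl [7+:1] = (word>>7) & 0x1 = 0
opcode signed 2b, MSB=1: 2 - 4 = -2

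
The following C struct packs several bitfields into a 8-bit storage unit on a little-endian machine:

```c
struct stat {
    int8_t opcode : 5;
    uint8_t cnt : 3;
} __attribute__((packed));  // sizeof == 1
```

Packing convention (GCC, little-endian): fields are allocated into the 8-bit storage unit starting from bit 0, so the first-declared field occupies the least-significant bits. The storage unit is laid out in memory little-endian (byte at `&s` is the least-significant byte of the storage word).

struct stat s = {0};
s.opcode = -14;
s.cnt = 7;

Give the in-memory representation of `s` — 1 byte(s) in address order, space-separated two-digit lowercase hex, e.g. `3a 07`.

opcode:5 = -14 → 0x12 << 0 → word 0x12
cnt:3 = 7 → 0x7 << 5 → word 0xf2
word = 0xf2 → little-endian bytes:
  [0]=0xf2

f2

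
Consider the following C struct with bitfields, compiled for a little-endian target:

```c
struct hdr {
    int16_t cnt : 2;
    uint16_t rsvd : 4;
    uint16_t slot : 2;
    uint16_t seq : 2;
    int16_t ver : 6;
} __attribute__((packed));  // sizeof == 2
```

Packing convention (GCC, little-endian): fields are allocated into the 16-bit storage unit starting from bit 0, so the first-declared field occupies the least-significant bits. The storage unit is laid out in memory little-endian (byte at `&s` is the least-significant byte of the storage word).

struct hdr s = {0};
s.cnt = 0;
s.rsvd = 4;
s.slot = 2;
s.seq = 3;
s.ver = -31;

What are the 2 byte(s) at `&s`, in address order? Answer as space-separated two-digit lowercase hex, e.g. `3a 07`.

cnt:2 = 0 → 0x0 << 0 → word 0x0000
rsvd:4 = 4 → 0x4 << 2 → word 0x0010
slot:2 = 2 → 0x2 << 6 → word 0x0090
seq:2 = 3 → 0x3 << 8 → word 0x0390
ver:6 = -31 → 0x21 << 10 → word 0x8790
word = 0x8790 → little-endian bytes:
  [0]=0x90  [1]=0x87

90 87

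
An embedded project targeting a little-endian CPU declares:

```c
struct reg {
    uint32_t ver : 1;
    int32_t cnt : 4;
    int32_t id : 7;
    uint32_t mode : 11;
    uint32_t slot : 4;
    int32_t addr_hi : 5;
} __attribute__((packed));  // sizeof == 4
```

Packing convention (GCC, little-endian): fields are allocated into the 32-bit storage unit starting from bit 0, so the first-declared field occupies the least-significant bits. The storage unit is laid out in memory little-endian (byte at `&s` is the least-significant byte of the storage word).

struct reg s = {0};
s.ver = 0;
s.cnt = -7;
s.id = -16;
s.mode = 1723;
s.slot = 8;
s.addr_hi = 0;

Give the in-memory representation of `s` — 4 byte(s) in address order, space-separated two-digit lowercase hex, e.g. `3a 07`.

[0+:1] ver=0 & 0x1 = 0x0; word=0x00000000
[1+:4] cnt=-7 & 0xf = 0x9; word=0x00000012
[5+:7] id=-16 & 0x7f = 0x70; word=0x00000e12
[12+:11] mode=1723 & 0x7ff = 0x6bb; word=0x006bbe12
[23+:4] slot=8 & 0xf = 0x8; word=0x046bbe12
[27+:5] addr_hi=0 & 0x1f = 0x0; word=0x046bbe12
word = 0x046bbe12 → little-endian bytes:
  [0]=0x12  [1]=0xbe  [2]=0x6b  [3]=0x04

12 be 6b 04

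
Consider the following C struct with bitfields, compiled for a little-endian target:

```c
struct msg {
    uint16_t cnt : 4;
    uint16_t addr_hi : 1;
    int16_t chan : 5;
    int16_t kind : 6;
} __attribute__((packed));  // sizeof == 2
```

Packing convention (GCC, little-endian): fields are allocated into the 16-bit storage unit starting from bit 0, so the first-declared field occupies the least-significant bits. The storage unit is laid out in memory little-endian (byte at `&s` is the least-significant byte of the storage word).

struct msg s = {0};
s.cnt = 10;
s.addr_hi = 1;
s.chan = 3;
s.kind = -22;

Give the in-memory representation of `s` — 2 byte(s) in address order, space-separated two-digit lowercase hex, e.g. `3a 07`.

cnt:4 = 10 → 0xa << 0 → word 0x000a
addr_hi:1 = 1 → 0x1 << 4 → word 0x001a
chan:5 = 3 → 0x3 << 5 → word 0x007a
kind:6 = -22 → 0x2a << 10 → word 0xa87a
word = 0xa87a → little-endian bytes:
  [0]=0x7a  [1]=0xa8

7a a8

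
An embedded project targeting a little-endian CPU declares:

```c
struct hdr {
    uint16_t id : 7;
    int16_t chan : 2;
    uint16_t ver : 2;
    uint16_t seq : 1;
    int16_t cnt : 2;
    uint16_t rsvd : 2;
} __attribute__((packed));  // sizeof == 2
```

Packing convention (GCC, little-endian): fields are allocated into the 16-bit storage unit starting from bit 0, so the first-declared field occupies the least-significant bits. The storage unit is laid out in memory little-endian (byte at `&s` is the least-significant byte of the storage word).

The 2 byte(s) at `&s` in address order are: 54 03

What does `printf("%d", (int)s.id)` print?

[0]=0x54 [1]=0x03 (little-endian) → word 0x0354
id [0+:7] = (word>>0) & 0x7f = 84  ←
chan [7+:2] = (word>>7) & 0x3 = 2
ver [9+:2] = (word>>9) & 0x3 = 1
seq [11+:1] = (word>>11) & 0x1 = 0
cnt [12+:2] = (word>>12) & 0x3 = 0
rsvd [14+:2] = (word>>14) & 0x3 = 0

84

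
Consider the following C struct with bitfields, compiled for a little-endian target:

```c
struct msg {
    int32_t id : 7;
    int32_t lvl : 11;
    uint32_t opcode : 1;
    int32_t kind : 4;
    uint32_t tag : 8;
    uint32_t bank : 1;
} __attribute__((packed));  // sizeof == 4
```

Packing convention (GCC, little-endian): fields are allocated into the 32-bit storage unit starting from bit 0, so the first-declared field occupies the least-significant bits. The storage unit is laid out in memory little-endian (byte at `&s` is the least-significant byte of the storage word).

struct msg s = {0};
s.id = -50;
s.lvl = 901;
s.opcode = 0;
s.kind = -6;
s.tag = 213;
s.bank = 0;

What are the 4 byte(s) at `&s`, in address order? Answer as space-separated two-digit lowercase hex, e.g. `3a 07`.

id (7b) val=-50 bits=0x4e at bit 0: 0x0000004e
lvl (11b) val=901 bits=0x385 at bit 7: 0x0001c2ce
opcode (1b) val=0 bits=0x0 at bit 18: 0x0001c2ce
kind (4b) val=-6 bits=0xa at bit 19: 0x0051c2ce
tag (8b) val=213 bits=0xd5 at bit 23: 0x6ad1c2ce
bank (1b) val=0 bits=0x0 at bit 31: 0x6ad1c2ce
word = 0x6ad1c2ce → little-endian bytes:
  [0]=0xce  [1]=0xc2  [2]=0xd1  [3]=0x6a

ce c2 d1 6a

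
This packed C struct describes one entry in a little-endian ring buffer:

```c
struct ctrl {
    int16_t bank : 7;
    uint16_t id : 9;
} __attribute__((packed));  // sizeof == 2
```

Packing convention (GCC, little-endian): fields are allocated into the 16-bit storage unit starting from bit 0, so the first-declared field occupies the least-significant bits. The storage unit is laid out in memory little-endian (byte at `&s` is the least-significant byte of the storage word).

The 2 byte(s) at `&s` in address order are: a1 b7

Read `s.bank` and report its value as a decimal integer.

33

[0]=0xa1 [1]=0xb7 (little-endian) → word 0xb7a1
bank:7 @ bit 0 → (0xb7a1>>0)&0x7f = 0x21  ←
id:9 @ bit 7 → (0xb7a1>>7)&0x1ff = 0x16f
bank signed 7b, MSB=0: value = 33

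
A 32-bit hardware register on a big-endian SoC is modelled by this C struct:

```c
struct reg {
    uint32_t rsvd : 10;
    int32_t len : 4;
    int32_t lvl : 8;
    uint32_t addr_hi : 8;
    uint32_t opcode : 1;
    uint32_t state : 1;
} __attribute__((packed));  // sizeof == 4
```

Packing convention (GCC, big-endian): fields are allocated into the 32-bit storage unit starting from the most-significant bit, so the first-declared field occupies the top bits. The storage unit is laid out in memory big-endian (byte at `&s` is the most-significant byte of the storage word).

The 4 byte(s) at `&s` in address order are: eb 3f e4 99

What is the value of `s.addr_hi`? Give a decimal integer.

38

[0]=0xeb [1]=0x3f [2]=0xe4 [3]=0x99 (big-endian) → word 0xeb3fe499
rsvd:10 @ bit 22 → (0xeb3fe499>>22)&0x3ff = 0x3ac
len:4 @ bit 18 → (0xeb3fe499>>18)&0xf = 0xf
lvl:8 @ bit 10 → (0xeb3fe499>>10)&0xff = 0xf9
addr_hi:8 @ bit 2 → (0xeb3fe499>>2)&0xff = 0x26  ←
opcode:1 @ bit 1 → (0xeb3fe499>>1)&0x1 = 0x0
state:1 @ bit 0 → (0xeb3fe499>>0)&0x1 = 0x1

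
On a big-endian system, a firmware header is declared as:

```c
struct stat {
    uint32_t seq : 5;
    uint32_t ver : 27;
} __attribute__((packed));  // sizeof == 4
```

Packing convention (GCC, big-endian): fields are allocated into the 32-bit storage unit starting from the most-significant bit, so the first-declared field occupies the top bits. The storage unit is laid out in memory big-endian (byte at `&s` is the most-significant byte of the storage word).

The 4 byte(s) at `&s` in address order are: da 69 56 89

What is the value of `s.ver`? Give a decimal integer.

40457865

[0]=0xda [1]=0x69 [2]=0x56 [3]=0x89 (big-endian) → word 0xda695689
seq [27+:5] = (word>>27) & 0x1f = 27
ver [0+:27] = (word>>0) & 0x7ffffff = 40457865  ←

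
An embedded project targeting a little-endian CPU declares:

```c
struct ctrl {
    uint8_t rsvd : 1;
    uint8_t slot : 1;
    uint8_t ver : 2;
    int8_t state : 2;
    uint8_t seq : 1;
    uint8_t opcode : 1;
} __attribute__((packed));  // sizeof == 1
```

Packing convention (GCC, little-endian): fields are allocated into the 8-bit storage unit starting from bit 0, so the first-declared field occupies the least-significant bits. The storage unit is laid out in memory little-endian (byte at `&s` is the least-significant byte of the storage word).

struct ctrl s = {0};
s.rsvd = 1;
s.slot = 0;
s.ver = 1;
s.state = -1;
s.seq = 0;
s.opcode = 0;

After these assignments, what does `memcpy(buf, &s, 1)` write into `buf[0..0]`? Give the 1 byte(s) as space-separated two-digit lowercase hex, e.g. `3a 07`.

rsvd (1b) val=1 bits=0x1 at bit 0: 0x01
slot (1b) val=0 bits=0x0 at bit 1: 0x01
ver (2b) val=1 bits=0x1 at bit 2: 0x05
state (2b) val=-1 bits=0x3 at bit 4: 0x35
seq (1b) val=0 bits=0x0 at bit 6: 0x35
opcode (1b) val=0 bits=0x0 at bit 7: 0x35
word = 0x35 → little-endian bytes:
  [0]=0x35

35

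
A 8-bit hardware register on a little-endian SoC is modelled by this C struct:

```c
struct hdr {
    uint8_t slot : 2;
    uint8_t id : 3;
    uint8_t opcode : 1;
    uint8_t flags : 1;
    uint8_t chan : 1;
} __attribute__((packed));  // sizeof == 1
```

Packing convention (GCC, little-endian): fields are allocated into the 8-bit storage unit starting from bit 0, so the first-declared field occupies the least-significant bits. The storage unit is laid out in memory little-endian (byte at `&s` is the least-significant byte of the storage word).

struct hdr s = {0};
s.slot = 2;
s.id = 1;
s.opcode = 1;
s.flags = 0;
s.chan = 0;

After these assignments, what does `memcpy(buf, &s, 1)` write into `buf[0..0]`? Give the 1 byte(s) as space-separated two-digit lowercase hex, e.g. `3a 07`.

26

slot:2 = 2 → 0x2 << 0 → word 0x02
id:3 = 1 → 0x1 << 2 → word 0x06
opcode:1 = 1 → 0x1 << 5 → word 0x26
flags:1 = 0 → 0x0 << 6 → word 0x26
chan:1 = 0 → 0x0 << 7 → word 0x26
word = 0x26 → little-endian bytes:
  [0]=0x26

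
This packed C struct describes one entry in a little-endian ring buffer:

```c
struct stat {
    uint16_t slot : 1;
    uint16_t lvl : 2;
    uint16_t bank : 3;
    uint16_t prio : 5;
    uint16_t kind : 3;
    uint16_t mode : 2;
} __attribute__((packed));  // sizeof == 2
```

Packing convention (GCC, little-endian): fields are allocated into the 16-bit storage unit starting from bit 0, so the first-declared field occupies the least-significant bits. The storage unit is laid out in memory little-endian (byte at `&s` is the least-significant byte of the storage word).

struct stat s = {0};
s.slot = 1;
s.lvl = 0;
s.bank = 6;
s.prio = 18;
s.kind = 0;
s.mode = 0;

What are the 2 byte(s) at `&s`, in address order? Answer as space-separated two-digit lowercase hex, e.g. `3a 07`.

b1 04

slot (1b) val=1 bits=0x1 at bit 0: 0x0001
lvl (2b) val=0 bits=0x0 at bit 1: 0x0001
bank (3b) val=6 bits=0x6 at bit 3: 0x0031
prio (5b) val=18 bits=0x12 at bit 6: 0x04b1
kind (3b) val=0 bits=0x0 at bit 11: 0x04b1
mode (2b) val=0 bits=0x0 at bit 14: 0x04b1
word = 0x04b1 → little-endian bytes:
  [0]=0xb1  [1]=0x04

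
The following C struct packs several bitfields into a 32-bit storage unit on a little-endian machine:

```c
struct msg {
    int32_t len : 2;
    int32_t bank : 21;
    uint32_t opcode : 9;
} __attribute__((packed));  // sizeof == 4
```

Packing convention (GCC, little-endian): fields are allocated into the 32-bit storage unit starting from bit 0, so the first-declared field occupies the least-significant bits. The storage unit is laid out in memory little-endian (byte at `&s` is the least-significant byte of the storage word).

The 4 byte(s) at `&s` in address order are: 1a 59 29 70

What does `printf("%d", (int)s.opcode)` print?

224

[0]=0x1a [1]=0x59 [2]=0x29 [3]=0x70 (little-endian) → word 0x7029591a
len:2 @ bit 0 → (0x7029591a>>0)&0x3 = 0x2
bank:21 @ bit 2 → (0x7029591a>>2)&0x1fffff = 0xa5646
opcode:9 @ bit 23 → (0x7029591a>>23)&0x1ff = 0xe0  ←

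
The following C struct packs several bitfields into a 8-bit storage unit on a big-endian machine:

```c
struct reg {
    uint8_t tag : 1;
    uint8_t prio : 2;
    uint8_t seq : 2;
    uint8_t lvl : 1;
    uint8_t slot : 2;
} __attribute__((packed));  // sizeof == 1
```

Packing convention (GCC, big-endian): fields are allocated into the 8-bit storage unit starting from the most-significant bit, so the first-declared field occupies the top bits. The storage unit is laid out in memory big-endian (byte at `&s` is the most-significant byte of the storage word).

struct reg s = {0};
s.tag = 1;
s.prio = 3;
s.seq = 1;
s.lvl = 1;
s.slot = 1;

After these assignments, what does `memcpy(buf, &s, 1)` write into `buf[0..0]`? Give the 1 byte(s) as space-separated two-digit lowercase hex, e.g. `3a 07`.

ed

[7+:1] tag=1 & 0x1 = 0x1; word=0x80
[5+:2] prio=3 & 0x3 = 0x3; word=0xe0
[3+:2] seq=1 & 0x3 = 0x1; word=0xe8
[2+:1] lvl=1 & 0x1 = 0x1; word=0xec
[0+:2] slot=1 & 0x3 = 0x1; word=0xed
word = 0xed → big-endian bytes:
  [0]=0xed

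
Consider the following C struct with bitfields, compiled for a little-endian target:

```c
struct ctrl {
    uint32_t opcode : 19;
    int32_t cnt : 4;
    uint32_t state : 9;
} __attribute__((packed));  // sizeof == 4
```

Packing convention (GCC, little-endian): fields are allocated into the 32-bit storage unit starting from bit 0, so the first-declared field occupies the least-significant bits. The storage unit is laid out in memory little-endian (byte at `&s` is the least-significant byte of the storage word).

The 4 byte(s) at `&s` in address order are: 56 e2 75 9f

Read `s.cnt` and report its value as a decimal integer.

-2

[0]=0x56 [1]=0xe2 [2]=0x75 [3]=0x9f (little-endian) → word 0x9f75e256
opcode:19 @ bit 0 → (0x9f75e256>>0)&0x7ffff = 0x5e256
cnt:4 @ bit 19 → (0x9f75e256>>19)&0xf = 0xe  ←
state:9 @ bit 23 → (0x9f75e256>>23)&0x1ff = 0x13e
cnt signed 4b, MSB=1: 14 - 16 = -2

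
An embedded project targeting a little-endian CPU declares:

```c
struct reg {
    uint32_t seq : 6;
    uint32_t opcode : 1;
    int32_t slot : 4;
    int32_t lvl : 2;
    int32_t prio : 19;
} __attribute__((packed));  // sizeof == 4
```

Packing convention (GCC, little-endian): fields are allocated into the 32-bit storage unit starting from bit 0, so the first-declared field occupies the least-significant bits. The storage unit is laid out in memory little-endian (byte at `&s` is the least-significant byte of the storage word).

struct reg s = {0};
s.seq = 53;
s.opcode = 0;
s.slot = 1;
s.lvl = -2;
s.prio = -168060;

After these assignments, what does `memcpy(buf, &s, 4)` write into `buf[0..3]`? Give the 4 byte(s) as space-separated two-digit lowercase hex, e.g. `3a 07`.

[0+:6] seq=53 & 0x3f = 0x35; word=0x00000035
[6+:1] opcode=0 & 0x1 = 0x0; word=0x00000035
[7+:4] slot=1 & 0xf = 0x1; word=0x000000b5
[11+:2] lvl=-2 & 0x3 = 0x2; word=0x000010b5
[13+:19] prio=-168060 & 0x7ffff = 0x56f84; word=0xadf090b5
word = 0xadf090b5 → little-endian bytes:
  [0]=0xb5  [1]=0x90  [2]=0xf0  [3]=0xad

b5 90 f0 ad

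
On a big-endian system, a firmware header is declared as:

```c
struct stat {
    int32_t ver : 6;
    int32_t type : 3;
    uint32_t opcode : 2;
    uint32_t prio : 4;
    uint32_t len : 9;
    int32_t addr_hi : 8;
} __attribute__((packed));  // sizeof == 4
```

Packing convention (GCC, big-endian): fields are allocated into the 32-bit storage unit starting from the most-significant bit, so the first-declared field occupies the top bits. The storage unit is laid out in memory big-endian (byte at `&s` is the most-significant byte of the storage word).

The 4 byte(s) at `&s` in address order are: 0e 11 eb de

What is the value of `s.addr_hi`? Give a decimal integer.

-34

[0]=0x0e [1]=0x11 [2]=0xeb [3]=0xde (big-endian) → word 0x0e11ebde
ver:6 @ bit 26 → (0x0e11ebde>>26)&0x3f = 0x3
type:3 @ bit 23 → (0x0e11ebde>>23)&0x7 = 0x4
opcode:2 @ bit 21 → (0x0e11ebde>>21)&0x3 = 0x0
prio:4 @ bit 17 → (0x0e11ebde>>17)&0xf = 0x8
len:9 @ bit 8 → (0x0e11ebde>>8)&0x1ff = 0x1eb
addr_hi:8 @ bit 0 → (0x0e11ebde>>0)&0xff = 0xde  ←
addr_hi signed 8b, MSB=1: 222 - 256 = -34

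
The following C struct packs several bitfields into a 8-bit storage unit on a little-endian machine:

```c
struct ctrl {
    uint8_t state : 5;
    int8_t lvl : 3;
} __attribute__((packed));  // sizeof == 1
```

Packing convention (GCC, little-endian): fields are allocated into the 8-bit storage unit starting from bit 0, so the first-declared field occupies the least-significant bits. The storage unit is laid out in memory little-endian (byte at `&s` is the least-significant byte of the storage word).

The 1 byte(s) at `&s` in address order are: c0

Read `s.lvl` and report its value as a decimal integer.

-2

[0]=0xc0 (little-endian) → word 0xc0
state:5 @ bit 0 → (0xc0>>0)&0x1f = 0x0
lvl:3 @ bit 5 → (0xc0>>5)&0x7 = 0x6  ←
lvl signed 3b, MSB=1: 6 - 8 = -2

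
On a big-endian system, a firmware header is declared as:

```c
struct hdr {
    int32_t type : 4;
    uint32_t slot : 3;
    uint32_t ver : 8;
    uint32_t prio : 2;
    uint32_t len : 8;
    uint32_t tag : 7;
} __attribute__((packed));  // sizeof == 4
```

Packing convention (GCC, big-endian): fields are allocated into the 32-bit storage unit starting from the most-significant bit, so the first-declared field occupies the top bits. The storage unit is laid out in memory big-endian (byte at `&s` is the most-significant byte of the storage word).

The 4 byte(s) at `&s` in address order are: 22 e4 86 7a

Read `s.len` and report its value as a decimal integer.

[0]=0x22 [1]=0xe4 [2]=0x86 [3]=0x7a (big-endian) → word 0x22e4867a
type:4 @ bit 28 → (0x22e4867a>>28)&0xf = 0x2
slot:3 @ bit 25 → (0x22e4867a>>25)&0x7 = 0x1
ver:8 @ bit 17 → (0x22e4867a>>17)&0xff = 0x72
prio:2 @ bit 15 → (0x22e4867a>>15)&0x3 = 0x1
len:8 @ bit 7 → (0x22e4867a>>7)&0xff = 0xc  ←
tag:7 @ bit 0 → (0x22e4867a>>0)&0x7f = 0x7a

12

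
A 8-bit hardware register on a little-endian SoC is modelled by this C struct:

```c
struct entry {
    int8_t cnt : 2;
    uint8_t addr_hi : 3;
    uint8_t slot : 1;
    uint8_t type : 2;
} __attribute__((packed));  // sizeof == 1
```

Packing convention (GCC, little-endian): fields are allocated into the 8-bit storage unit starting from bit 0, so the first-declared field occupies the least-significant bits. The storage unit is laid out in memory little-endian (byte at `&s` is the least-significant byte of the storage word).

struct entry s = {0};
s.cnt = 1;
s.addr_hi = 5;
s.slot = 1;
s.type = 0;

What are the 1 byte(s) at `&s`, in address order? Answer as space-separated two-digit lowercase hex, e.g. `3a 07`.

35

cnt:2 = 1 → 0x1 << 0 → word 0x01
addr_hi:3 = 5 → 0x5 << 2 → word 0x15
slot:1 = 1 → 0x1 << 5 → word 0x35
type:2 = 0 → 0x0 << 6 → word 0x35
word = 0x35 → little-endian bytes:
  [0]=0x35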